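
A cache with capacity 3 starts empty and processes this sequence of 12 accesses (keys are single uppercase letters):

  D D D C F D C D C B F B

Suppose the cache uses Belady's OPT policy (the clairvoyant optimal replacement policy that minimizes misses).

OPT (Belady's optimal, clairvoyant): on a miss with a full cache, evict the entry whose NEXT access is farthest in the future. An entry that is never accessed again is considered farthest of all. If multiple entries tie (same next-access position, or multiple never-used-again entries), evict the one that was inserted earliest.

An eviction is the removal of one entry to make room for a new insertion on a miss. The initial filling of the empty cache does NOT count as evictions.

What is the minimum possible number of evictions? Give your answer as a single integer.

OPT (Belady) simulation (capacity=3):
  1. access D: MISS. Cache: [D]
  2. access D: HIT. Next use of D: step 3. Cache: [D]
  3. access D: HIT. Next use of D: step 6. Cache: [D]
  4. access C: MISS. Cache: [D C]
  5. access F: MISS. Cache: [D C F]
  6. access D: HIT. Next use of D: step 8. Cache: [D C F]
  7. access C: HIT. Next use of C: step 9. Cache: [D C F]
  8. access D: HIT. Next use of D: never. Cache: [D C F]
  9. access C: HIT. Next use of C: never. Cache: [D C F]
  10. access B: MISS, evict D (next use: never). Cache: [C F B]
  11. access F: HIT. Next use of F: never. Cache: [C F B]
  12. access B: HIT. Next use of B: never. Cache: [C F B]
Total: 8 hits, 4 misses, 1 evictions

Answer: 1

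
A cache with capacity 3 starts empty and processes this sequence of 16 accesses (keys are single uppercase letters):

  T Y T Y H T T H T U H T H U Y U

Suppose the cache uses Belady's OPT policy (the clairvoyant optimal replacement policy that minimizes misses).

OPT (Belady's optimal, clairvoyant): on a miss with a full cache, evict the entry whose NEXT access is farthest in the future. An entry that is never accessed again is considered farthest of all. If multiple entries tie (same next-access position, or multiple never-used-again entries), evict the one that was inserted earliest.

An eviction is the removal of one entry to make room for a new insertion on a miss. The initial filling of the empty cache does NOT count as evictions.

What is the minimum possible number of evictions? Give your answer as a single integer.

Answer: 2

Derivation:
OPT (Belady) simulation (capacity=3):
  1. access T: MISS. Cache: [T]
  2. access Y: MISS. Cache: [T Y]
  3. access T: HIT. Next use of T: step 6. Cache: [T Y]
  4. access Y: HIT. Next use of Y: step 15. Cache: [T Y]
  5. access H: MISS. Cache: [T Y H]
  6. access T: HIT. Next use of T: step 7. Cache: [T Y H]
  7. access T: HIT. Next use of T: step 9. Cache: [T Y H]
  8. access H: HIT. Next use of H: step 11. Cache: [T Y H]
  9. access T: HIT. Next use of T: step 12. Cache: [T Y H]
  10. access U: MISS, evict Y (next use: step 15). Cache: [T H U]
  11. access H: HIT. Next use of H: step 13. Cache: [T H U]
  12. access T: HIT. Next use of T: never. Cache: [T H U]
  13. access H: HIT. Next use of H: never. Cache: [T H U]
  14. access U: HIT. Next use of U: step 16. Cache: [T H U]
  15. access Y: MISS, evict T (next use: never). Cache: [H U Y]
  16. access U: HIT. Next use of U: never. Cache: [H U Y]
Total: 11 hits, 5 misses, 2 evictions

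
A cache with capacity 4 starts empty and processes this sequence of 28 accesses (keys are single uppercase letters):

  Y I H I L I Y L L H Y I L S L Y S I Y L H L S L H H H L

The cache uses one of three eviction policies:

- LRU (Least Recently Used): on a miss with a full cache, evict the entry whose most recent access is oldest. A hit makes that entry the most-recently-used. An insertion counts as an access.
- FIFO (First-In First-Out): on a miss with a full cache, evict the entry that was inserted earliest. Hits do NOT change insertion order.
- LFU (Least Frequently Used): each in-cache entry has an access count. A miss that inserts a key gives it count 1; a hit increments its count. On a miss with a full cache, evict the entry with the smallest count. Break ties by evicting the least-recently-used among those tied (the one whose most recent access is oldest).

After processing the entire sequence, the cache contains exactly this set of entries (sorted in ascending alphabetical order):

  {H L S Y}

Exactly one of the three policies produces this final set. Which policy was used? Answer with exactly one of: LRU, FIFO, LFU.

Answer: LRU

Derivation:
Simulating under each policy and comparing final sets:
  LRU: final set = {H L S Y} -> MATCHES target
  FIFO: final set = {H I L S} -> differs
  LFU: final set = {H I L Y} -> differs
Only LRU produces the target set.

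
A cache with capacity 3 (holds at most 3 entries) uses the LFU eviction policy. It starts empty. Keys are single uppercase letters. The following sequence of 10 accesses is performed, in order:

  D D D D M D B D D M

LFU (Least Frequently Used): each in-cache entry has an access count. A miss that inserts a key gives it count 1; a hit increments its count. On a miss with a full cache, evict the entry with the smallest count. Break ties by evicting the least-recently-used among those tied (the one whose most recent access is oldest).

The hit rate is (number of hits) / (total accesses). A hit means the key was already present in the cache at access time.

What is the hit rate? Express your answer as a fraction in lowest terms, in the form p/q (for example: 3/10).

Answer: 7/10

Derivation:
LFU simulation (capacity=3):
  1. access D: MISS. Cache: [D(c=1)]
  2. access D: HIT, count now 2. Cache: [D(c=2)]
  3. access D: HIT, count now 3. Cache: [D(c=3)]
  4. access D: HIT, count now 4. Cache: [D(c=4)]
  5. access M: MISS. Cache: [M(c=1) D(c=4)]
  6. access D: HIT, count now 5. Cache: [M(c=1) D(c=5)]
  7. access B: MISS. Cache: [M(c=1) B(c=1) D(c=5)]
  8. access D: HIT, count now 6. Cache: [M(c=1) B(c=1) D(c=6)]
  9. access D: HIT, count now 7. Cache: [M(c=1) B(c=1) D(c=7)]
  10. access M: HIT, count now 2. Cache: [B(c=1) M(c=2) D(c=7)]
Total: 7 hits, 3 misses, 0 evictions

Hit rate = 7/10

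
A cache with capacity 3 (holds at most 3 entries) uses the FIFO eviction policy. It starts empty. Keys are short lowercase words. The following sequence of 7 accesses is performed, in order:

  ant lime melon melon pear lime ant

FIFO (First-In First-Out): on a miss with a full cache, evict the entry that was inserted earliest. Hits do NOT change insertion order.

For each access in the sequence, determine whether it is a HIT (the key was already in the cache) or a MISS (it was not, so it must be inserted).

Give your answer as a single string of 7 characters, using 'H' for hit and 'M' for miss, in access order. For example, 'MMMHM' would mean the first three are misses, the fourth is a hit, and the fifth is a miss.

FIFO simulation (capacity=3):
  1. access ant: MISS. Cache (old->new): [ant]
  2. access lime: MISS. Cache (old->new): [ant lime]
  3. access melon: MISS. Cache (old->new): [ant lime melon]
  4. access melon: HIT. Cache (old->new): [ant lime melon]
  5. access pear: MISS, evict ant. Cache (old->new): [lime melon pear]
  6. access lime: HIT. Cache (old->new): [lime melon pear]
  7. access ant: MISS, evict lime. Cache (old->new): [melon pear ant]
Total: 2 hits, 5 misses, 2 evictions

Answer: MMMHMHM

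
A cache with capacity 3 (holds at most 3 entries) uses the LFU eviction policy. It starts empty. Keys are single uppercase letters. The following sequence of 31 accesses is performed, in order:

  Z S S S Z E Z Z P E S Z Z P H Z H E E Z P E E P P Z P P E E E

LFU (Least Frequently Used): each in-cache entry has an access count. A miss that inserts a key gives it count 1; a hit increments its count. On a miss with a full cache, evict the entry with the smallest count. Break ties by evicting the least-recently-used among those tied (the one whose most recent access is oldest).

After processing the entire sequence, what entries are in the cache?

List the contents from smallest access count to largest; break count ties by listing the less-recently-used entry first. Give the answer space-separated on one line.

Answer: E P Z

Derivation:
LFU simulation (capacity=3):
  1. access Z: MISS. Cache: [Z(c=1)]
  2. access S: MISS. Cache: [Z(c=1) S(c=1)]
  3. access S: HIT, count now 2. Cache: [Z(c=1) S(c=2)]
  4. access S: HIT, count now 3. Cache: [Z(c=1) S(c=3)]
  5. access Z: HIT, count now 2. Cache: [Z(c=2) S(c=3)]
  6. access E: MISS. Cache: [E(c=1) Z(c=2) S(c=3)]
  7. access Z: HIT, count now 3. Cache: [E(c=1) S(c=3) Z(c=3)]
  8. access Z: HIT, count now 4. Cache: [E(c=1) S(c=3) Z(c=4)]
  9. access P: MISS, evict E(c=1). Cache: [P(c=1) S(c=3) Z(c=4)]
  10. access E: MISS, evict P(c=1). Cache: [E(c=1) S(c=3) Z(c=4)]
  11. access S: HIT, count now 4. Cache: [E(c=1) Z(c=4) S(c=4)]
  12. access Z: HIT, count now 5. Cache: [E(c=1) S(c=4) Z(c=5)]
  13. access Z: HIT, count now 6. Cache: [E(c=1) S(c=4) Z(c=6)]
  14. access P: MISS, evict E(c=1). Cache: [P(c=1) S(c=4) Z(c=6)]
  15. access H: MISS, evict P(c=1). Cache: [H(c=1) S(c=4) Z(c=6)]
  16. access Z: HIT, count now 7. Cache: [H(c=1) S(c=4) Z(c=7)]
  17. access H: HIT, count now 2. Cache: [H(c=2) S(c=4) Z(c=7)]
  18. access E: MISS, evict H(c=2). Cache: [E(c=1) S(c=4) Z(c=7)]
  19. access E: HIT, count now 2. Cache: [E(c=2) S(c=4) Z(c=7)]
  20. access Z: HIT, count now 8. Cache: [E(c=2) S(c=4) Z(c=8)]
  21. access P: MISS, evict E(c=2). Cache: [P(c=1) S(c=4) Z(c=8)]
  22. access E: MISS, evict P(c=1). Cache: [E(c=1) S(c=4) Z(c=8)]
  23. access E: HIT, count now 2. Cache: [E(c=2) S(c=4) Z(c=8)]
  24. access P: MISS, evict E(c=2). Cache: [P(c=1) S(c=4) Z(c=8)]
  25. access P: HIT, count now 2. Cache: [P(c=2) S(c=4) Z(c=8)]
  26. access Z: HIT, count now 9. Cache: [P(c=2) S(c=4) Z(c=9)]
  27. access P: HIT, count now 3. Cache: [P(c=3) S(c=4) Z(c=9)]
  28. access P: HIT, count now 4. Cache: [S(c=4) P(c=4) Z(c=9)]
  29. access E: MISS, evict S(c=4). Cache: [E(c=1) P(c=4) Z(c=9)]
  30. access E: HIT, count now 2. Cache: [E(c=2) P(c=4) Z(c=9)]
  31. access E: HIT, count now 3. Cache: [E(c=3) P(c=4) Z(c=9)]
Total: 19 hits, 12 misses, 9 evictions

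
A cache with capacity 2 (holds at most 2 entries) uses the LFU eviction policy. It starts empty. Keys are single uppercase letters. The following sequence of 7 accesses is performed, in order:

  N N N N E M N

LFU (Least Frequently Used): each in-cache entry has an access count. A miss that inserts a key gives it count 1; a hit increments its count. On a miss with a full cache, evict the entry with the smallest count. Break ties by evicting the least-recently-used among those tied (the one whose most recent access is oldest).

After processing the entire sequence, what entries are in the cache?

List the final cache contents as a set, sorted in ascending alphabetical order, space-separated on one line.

Answer: M N

Derivation:
LFU simulation (capacity=2):
  1. access N: MISS. Cache: [N(c=1)]
  2. access N: HIT, count now 2. Cache: [N(c=2)]
  3. access N: HIT, count now 3. Cache: [N(c=3)]
  4. access N: HIT, count now 4. Cache: [N(c=4)]
  5. access E: MISS. Cache: [E(c=1) N(c=4)]
  6. access M: MISS, evict E(c=1). Cache: [M(c=1) N(c=4)]
  7. access N: HIT, count now 5. Cache: [M(c=1) N(c=5)]
Total: 4 hits, 3 misses, 1 evictions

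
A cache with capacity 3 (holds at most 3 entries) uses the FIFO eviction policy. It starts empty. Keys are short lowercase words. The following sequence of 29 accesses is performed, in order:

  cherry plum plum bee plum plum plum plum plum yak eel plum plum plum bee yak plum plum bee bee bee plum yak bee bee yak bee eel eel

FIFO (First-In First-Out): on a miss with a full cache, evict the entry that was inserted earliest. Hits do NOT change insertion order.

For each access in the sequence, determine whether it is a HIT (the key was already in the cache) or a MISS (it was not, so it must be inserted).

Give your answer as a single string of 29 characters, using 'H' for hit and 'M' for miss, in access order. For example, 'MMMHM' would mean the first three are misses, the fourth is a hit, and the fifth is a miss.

Answer: MMHMHHHHHMMMHHMMHHHHHHHHHHHMH

Derivation:
FIFO simulation (capacity=3):
  1. access cherry: MISS. Cache (old->new): [cherry]
  2. access plum: MISS. Cache (old->new): [cherry plum]
  3. access plum: HIT. Cache (old->new): [cherry plum]
  4. access bee: MISS. Cache (old->new): [cherry plum bee]
  5. access plum: HIT. Cache (old->new): [cherry plum bee]
  6. access plum: HIT. Cache (old->new): [cherry plum bee]
  7. access plum: HIT. Cache (old->new): [cherry plum bee]
  8. access plum: HIT. Cache (old->new): [cherry plum bee]
  9. access plum: HIT. Cache (old->new): [cherry plum bee]
  10. access yak: MISS, evict cherry. Cache (old->new): [plum bee yak]
  11. access eel: MISS, evict plum. Cache (old->new): [bee yak eel]
  12. access plum: MISS, evict bee. Cache (old->new): [yak eel plum]
  13. access plum: HIT. Cache (old->new): [yak eel plum]
  14. access plum: HIT. Cache (old->new): [yak eel plum]
  15. access bee: MISS, evict yak. Cache (old->new): [eel plum bee]
  16. access yak: MISS, evict eel. Cache (old->new): [plum bee yak]
  17. access plum: HIT. Cache (old->new): [plum bee yak]
  18. access plum: HIT. Cache (old->new): [plum bee yak]
  19. access bee: HIT. Cache (old->new): [plum bee yak]
  20. access bee: HIT. Cache (old->new): [plum bee yak]
  21. access bee: HIT. Cache (old->new): [plum bee yak]
  22. access plum: HIT. Cache (old->new): [plum bee yak]
  23. access yak: HIT. Cache (old->new): [plum bee yak]
  24. access bee: HIT. Cache (old->new): [plum bee yak]
  25. access bee: HIT. Cache (old->new): [plum bee yak]
  26. access yak: HIT. Cache (old->new): [plum bee yak]
  27. access bee: HIT. Cache (old->new): [plum bee yak]
  28. access eel: MISS, evict plum. Cache (old->new): [bee yak eel]
  29. access eel: HIT. Cache (old->new): [bee yak eel]
Total: 20 hits, 9 misses, 6 evictions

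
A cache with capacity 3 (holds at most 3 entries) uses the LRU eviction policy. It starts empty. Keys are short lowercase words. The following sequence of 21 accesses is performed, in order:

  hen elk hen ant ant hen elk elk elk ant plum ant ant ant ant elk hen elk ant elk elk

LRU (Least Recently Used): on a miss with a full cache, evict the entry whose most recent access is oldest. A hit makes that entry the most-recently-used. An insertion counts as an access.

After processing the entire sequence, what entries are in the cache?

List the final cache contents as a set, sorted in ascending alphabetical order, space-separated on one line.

Answer: ant elk hen

Derivation:
LRU simulation (capacity=3):
  1. access hen: MISS. Cache (LRU->MRU): [hen]
  2. access elk: MISS. Cache (LRU->MRU): [hen elk]
  3. access hen: HIT. Cache (LRU->MRU): [elk hen]
  4. access ant: MISS. Cache (LRU->MRU): [elk hen ant]
  5. access ant: HIT. Cache (LRU->MRU): [elk hen ant]
  6. access hen: HIT. Cache (LRU->MRU): [elk ant hen]
  7. access elk: HIT. Cache (LRU->MRU): [ant hen elk]
  8. access elk: HIT. Cache (LRU->MRU): [ant hen elk]
  9. access elk: HIT. Cache (LRU->MRU): [ant hen elk]
  10. access ant: HIT. Cache (LRU->MRU): [hen elk ant]
  11. access plum: MISS, evict hen. Cache (LRU->MRU): [elk ant plum]
  12. access ant: HIT. Cache (LRU->MRU): [elk plum ant]
  13. access ant: HIT. Cache (LRU->MRU): [elk plum ant]
  14. access ant: HIT. Cache (LRU->MRU): [elk plum ant]
  15. access ant: HIT. Cache (LRU->MRU): [elk plum ant]
  16. access elk: HIT. Cache (LRU->MRU): [plum ant elk]
  17. access hen: MISS, evict plum. Cache (LRU->MRU): [ant elk hen]
  18. access elk: HIT. Cache (LRU->MRU): [ant hen elk]
  19. access ant: HIT. Cache (LRU->MRU): [hen elk ant]
  20. access elk: HIT. Cache (LRU->MRU): [hen ant elk]
  21. access elk: HIT. Cache (LRU->MRU): [hen ant elk]
Total: 16 hits, 5 misses, 2 evictions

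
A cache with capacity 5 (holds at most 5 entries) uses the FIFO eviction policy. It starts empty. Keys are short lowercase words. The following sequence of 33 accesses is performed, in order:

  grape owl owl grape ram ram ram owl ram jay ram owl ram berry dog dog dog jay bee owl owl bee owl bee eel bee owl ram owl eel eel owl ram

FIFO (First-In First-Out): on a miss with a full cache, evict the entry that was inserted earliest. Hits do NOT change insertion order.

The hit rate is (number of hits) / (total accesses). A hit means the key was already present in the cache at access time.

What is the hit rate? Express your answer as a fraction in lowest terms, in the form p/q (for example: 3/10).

Answer: 23/33

Derivation:
FIFO simulation (capacity=5):
  1. access grape: MISS. Cache (old->new): [grape]
  2. access owl: MISS. Cache (old->new): [grape owl]
  3. access owl: HIT. Cache (old->new): [grape owl]
  4. access grape: HIT. Cache (old->new): [grape owl]
  5. access ram: MISS. Cache (old->new): [grape owl ram]
  6. access ram: HIT. Cache (old->new): [grape owl ram]
  7. access ram: HIT. Cache (old->new): [grape owl ram]
  8. access owl: HIT. Cache (old->new): [grape owl ram]
  9. access ram: HIT. Cache (old->new): [grape owl ram]
  10. access jay: MISS. Cache (old->new): [grape owl ram jay]
  11. access ram: HIT. Cache (old->new): [grape owl ram jay]
  12. access owl: HIT. Cache (old->new): [grape owl ram jay]
  13. access ram: HIT. Cache (old->new): [grape owl ram jay]
  14. access berry: MISS. Cache (old->new): [grape owl ram jay berry]
  15. access dog: MISS, evict grape. Cache (old->new): [owl ram jay berry dog]
  16. access dog: HIT. Cache (old->new): [owl ram jay berry dog]
  17. access dog: HIT. Cache (old->new): [owl ram jay berry dog]
  18. access jay: HIT. Cache (old->new): [owl ram jay berry dog]
  19. access bee: MISS, evict owl. Cache (old->new): [ram jay berry dog bee]
  20. access owl: MISS, evict ram. Cache (old->new): [jay berry dog bee owl]
  21. access owl: HIT. Cache (old->new): [jay berry dog bee owl]
  22. access bee: HIT. Cache (old->new): [jay berry dog bee owl]
  23. access owl: HIT. Cache (old->new): [jay berry dog bee owl]
  24. access bee: HIT. Cache (old->new): [jay berry dog bee owl]
  25. access eel: MISS, evict jay. Cache (old->new): [berry dog bee owl eel]
  26. access bee: HIT. Cache (old->new): [berry dog bee owl eel]
  27. access owl: HIT. Cache (old->new): [berry dog bee owl eel]
  28. access ram: MISS, evict berry. Cache (old->new): [dog bee owl eel ram]
  29. access owl: HIT. Cache (old->new): [dog bee owl eel ram]
  30. access eel: HIT. Cache (old->new): [dog bee owl eel ram]
  31. access eel: HIT. Cache (old->new): [dog bee owl eel ram]
  32. access owl: HIT. Cache (old->new): [dog bee owl eel ram]
  33. access ram: HIT. Cache (old->new): [dog bee owl eel ram]
Total: 23 hits, 10 misses, 5 evictions

Hit rate = 23/33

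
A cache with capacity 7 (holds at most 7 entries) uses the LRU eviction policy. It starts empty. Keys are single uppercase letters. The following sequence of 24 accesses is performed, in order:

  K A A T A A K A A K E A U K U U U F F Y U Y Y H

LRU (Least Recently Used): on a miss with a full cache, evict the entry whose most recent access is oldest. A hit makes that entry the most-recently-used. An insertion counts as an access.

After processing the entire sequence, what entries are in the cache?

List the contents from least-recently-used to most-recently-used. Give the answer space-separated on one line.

Answer: E A K F U Y H

Derivation:
LRU simulation (capacity=7):
  1. access K: MISS. Cache (LRU->MRU): [K]
  2. access A: MISS. Cache (LRU->MRU): [K A]
  3. access A: HIT. Cache (LRU->MRU): [K A]
  4. access T: MISS. Cache (LRU->MRU): [K A T]
  5. access A: HIT. Cache (LRU->MRU): [K T A]
  6. access A: HIT. Cache (LRU->MRU): [K T A]
  7. access K: HIT. Cache (LRU->MRU): [T A K]
  8. access A: HIT. Cache (LRU->MRU): [T K A]
  9. access A: HIT. Cache (LRU->MRU): [T K A]
  10. access K: HIT. Cache (LRU->MRU): [T A K]
  11. access E: MISS. Cache (LRU->MRU): [T A K E]
  12. access A: HIT. Cache (LRU->MRU): [T K E A]
  13. access U: MISS. Cache (LRU->MRU): [T K E A U]
  14. access K: HIT. Cache (LRU->MRU): [T E A U K]
  15. access U: HIT. Cache (LRU->MRU): [T E A K U]
  16. access U: HIT. Cache (LRU->MRU): [T E A K U]
  17. access U: HIT. Cache (LRU->MRU): [T E A K U]
  18. access F: MISS. Cache (LRU->MRU): [T E A K U F]
  19. access F: HIT. Cache (LRU->MRU): [T E A K U F]
  20. access Y: MISS. Cache (LRU->MRU): [T E A K U F Y]
  21. access U: HIT. Cache (LRU->MRU): [T E A K F Y U]
  22. access Y: HIT. Cache (LRU->MRU): [T E A K F U Y]
  23. access Y: HIT. Cache (LRU->MRU): [T E A K F U Y]
  24. access H: MISS, evict T. Cache (LRU->MRU): [E A K F U Y H]
Total: 16 hits, 8 misses, 1 evictions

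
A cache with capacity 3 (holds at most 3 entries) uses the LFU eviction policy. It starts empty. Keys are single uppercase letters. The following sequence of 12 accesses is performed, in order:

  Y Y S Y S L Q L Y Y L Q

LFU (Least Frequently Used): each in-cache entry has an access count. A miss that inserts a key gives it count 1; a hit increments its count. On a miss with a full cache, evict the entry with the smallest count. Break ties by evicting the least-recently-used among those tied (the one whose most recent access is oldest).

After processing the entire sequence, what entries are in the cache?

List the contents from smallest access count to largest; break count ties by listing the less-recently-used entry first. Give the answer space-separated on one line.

Answer: Q L Y

Derivation:
LFU simulation (capacity=3):
  1. access Y: MISS. Cache: [Y(c=1)]
  2. access Y: HIT, count now 2. Cache: [Y(c=2)]
  3. access S: MISS. Cache: [S(c=1) Y(c=2)]
  4. access Y: HIT, count now 3. Cache: [S(c=1) Y(c=3)]
  5. access S: HIT, count now 2. Cache: [S(c=2) Y(c=3)]
  6. access L: MISS. Cache: [L(c=1) S(c=2) Y(c=3)]
  7. access Q: MISS, evict L(c=1). Cache: [Q(c=1) S(c=2) Y(c=3)]
  8. access L: MISS, evict Q(c=1). Cache: [L(c=1) S(c=2) Y(c=3)]
  9. access Y: HIT, count now 4. Cache: [L(c=1) S(c=2) Y(c=4)]
  10. access Y: HIT, count now 5. Cache: [L(c=1) S(c=2) Y(c=5)]
  11. access L: HIT, count now 2. Cache: [S(c=2) L(c=2) Y(c=5)]
  12. access Q: MISS, evict S(c=2). Cache: [Q(c=1) L(c=2) Y(c=5)]
Total: 6 hits, 6 misses, 3 evictions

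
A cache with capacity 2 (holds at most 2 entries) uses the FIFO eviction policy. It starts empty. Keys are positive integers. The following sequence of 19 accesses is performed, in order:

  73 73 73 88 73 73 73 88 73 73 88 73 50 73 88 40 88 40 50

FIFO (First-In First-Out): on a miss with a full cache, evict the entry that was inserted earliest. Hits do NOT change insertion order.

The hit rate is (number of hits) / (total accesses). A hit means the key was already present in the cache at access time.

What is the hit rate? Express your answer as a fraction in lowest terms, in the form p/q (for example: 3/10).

FIFO simulation (capacity=2):
  1. access 73: MISS. Cache (old->new): [73]
  2. access 73: HIT. Cache (old->new): [73]
  3. access 73: HIT. Cache (old->new): [73]
  4. access 88: MISS. Cache (old->new): [73 88]
  5. access 73: HIT. Cache (old->new): [73 88]
  6. access 73: HIT. Cache (old->new): [73 88]
  7. access 73: HIT. Cache (old->new): [73 88]
  8. access 88: HIT. Cache (old->new): [73 88]
  9. access 73: HIT. Cache (old->new): [73 88]
  10. access 73: HIT. Cache (old->new): [73 88]
  11. access 88: HIT. Cache (old->new): [73 88]
  12. access 73: HIT. Cache (old->new): [73 88]
  13. access 50: MISS, evict 73. Cache (old->new): [88 50]
  14. access 73: MISS, evict 88. Cache (old->new): [50 73]
  15. access 88: MISS, evict 50. Cache (old->new): [73 88]
  16. access 40: MISS, evict 73. Cache (old->new): [88 40]
  17. access 88: HIT. Cache (old->new): [88 40]
  18. access 40: HIT. Cache (old->new): [88 40]
  19. access 50: MISS, evict 88. Cache (old->new): [40 50]
Total: 12 hits, 7 misses, 5 evictions

Hit rate = 12/19

Answer: 12/19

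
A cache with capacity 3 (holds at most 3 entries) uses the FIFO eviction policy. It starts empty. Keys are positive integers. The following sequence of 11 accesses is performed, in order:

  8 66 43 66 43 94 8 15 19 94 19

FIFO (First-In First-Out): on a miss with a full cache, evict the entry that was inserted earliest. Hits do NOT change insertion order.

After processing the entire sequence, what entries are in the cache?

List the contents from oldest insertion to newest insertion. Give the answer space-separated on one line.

FIFO simulation (capacity=3):
  1. access 8: MISS. Cache (old->new): [8]
  2. access 66: MISS. Cache (old->new): [8 66]
  3. access 43: MISS. Cache (old->new): [8 66 43]
  4. access 66: HIT. Cache (old->new): [8 66 43]
  5. access 43: HIT. Cache (old->new): [8 66 43]
  6. access 94: MISS, evict 8. Cache (old->new): [66 43 94]
  7. access 8: MISS, evict 66. Cache (old->new): [43 94 8]
  8. access 15: MISS, evict 43. Cache (old->new): [94 8 15]
  9. access 19: MISS, evict 94. Cache (old->new): [8 15 19]
  10. access 94: MISS, evict 8. Cache (old->new): [15 19 94]
  11. access 19: HIT. Cache (old->new): [15 19 94]
Total: 3 hits, 8 misses, 5 evictions

Answer: 15 19 94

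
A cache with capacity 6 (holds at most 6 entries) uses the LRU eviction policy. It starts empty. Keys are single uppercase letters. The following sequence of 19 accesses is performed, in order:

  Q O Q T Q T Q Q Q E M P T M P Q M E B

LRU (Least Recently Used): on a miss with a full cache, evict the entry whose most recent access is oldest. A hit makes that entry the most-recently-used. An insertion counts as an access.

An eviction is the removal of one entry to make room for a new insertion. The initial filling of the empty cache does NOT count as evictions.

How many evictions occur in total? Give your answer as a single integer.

LRU simulation (capacity=6):
  1. access Q: MISS. Cache (LRU->MRU): [Q]
  2. access O: MISS. Cache (LRU->MRU): [Q O]
  3. access Q: HIT. Cache (LRU->MRU): [O Q]
  4. access T: MISS. Cache (LRU->MRU): [O Q T]
  5. access Q: HIT. Cache (LRU->MRU): [O T Q]
  6. access T: HIT. Cache (LRU->MRU): [O Q T]
  7. access Q: HIT. Cache (LRU->MRU): [O T Q]
  8. access Q: HIT. Cache (LRU->MRU): [O T Q]
  9. access Q: HIT. Cache (LRU->MRU): [O T Q]
  10. access E: MISS. Cache (LRU->MRU): [O T Q E]
  11. access M: MISS. Cache (LRU->MRU): [O T Q E M]
  12. access P: MISS. Cache (LRU->MRU): [O T Q E M P]
  13. access T: HIT. Cache (LRU->MRU): [O Q E M P T]
  14. access M: HIT. Cache (LRU->MRU): [O Q E P T M]
  15. access P: HIT. Cache (LRU->MRU): [O Q E T M P]
  16. access Q: HIT. Cache (LRU->MRU): [O E T M P Q]
  17. access M: HIT. Cache (LRU->MRU): [O E T P Q M]
  18. access E: HIT. Cache (LRU->MRU): [O T P Q M E]
  19. access B: MISS, evict O. Cache (LRU->MRU): [T P Q M E B]
Total: 12 hits, 7 misses, 1 evictions

Answer: 1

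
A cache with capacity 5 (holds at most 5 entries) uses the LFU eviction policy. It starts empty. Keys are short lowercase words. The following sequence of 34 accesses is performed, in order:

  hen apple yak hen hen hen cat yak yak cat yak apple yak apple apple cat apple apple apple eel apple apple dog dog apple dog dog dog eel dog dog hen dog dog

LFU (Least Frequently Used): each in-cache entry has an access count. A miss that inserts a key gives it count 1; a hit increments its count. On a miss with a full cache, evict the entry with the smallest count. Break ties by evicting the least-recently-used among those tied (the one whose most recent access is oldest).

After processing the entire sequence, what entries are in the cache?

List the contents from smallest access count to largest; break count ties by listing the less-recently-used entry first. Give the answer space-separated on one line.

LFU simulation (capacity=5):
  1. access hen: MISS. Cache: [hen(c=1)]
  2. access apple: MISS. Cache: [hen(c=1) apple(c=1)]
  3. access yak: MISS. Cache: [hen(c=1) apple(c=1) yak(c=1)]
  4. access hen: HIT, count now 2. Cache: [apple(c=1) yak(c=1) hen(c=2)]
  5. access hen: HIT, count now 3. Cache: [apple(c=1) yak(c=1) hen(c=3)]
  6. access hen: HIT, count now 4. Cache: [apple(c=1) yak(c=1) hen(c=4)]
  7. access cat: MISS. Cache: [apple(c=1) yak(c=1) cat(c=1) hen(c=4)]
  8. access yak: HIT, count now 2. Cache: [apple(c=1) cat(c=1) yak(c=2) hen(c=4)]
  9. access yak: HIT, count now 3. Cache: [apple(c=1) cat(c=1) yak(c=3) hen(c=4)]
  10. access cat: HIT, count now 2. Cache: [apple(c=1) cat(c=2) yak(c=3) hen(c=4)]
  11. access yak: HIT, count now 4. Cache: [apple(c=1) cat(c=2) hen(c=4) yak(c=4)]
  12. access apple: HIT, count now 2. Cache: [cat(c=2) apple(c=2) hen(c=4) yak(c=4)]
  13. access yak: HIT, count now 5. Cache: [cat(c=2) apple(c=2) hen(c=4) yak(c=5)]
  14. access apple: HIT, count now 3. Cache: [cat(c=2) apple(c=3) hen(c=4) yak(c=5)]
  15. access apple: HIT, count now 4. Cache: [cat(c=2) hen(c=4) apple(c=4) yak(c=5)]
  16. access cat: HIT, count now 3. Cache: [cat(c=3) hen(c=4) apple(c=4) yak(c=5)]
  17. access apple: HIT, count now 5. Cache: [cat(c=3) hen(c=4) yak(c=5) apple(c=5)]
  18. access apple: HIT, count now 6. Cache: [cat(c=3) hen(c=4) yak(c=5) apple(c=6)]
  19. access apple: HIT, count now 7. Cache: [cat(c=3) hen(c=4) yak(c=5) apple(c=7)]
  20. access eel: MISS. Cache: [eel(c=1) cat(c=3) hen(c=4) yak(c=5) apple(c=7)]
  21. access apple: HIT, count now 8. Cache: [eel(c=1) cat(c=3) hen(c=4) yak(c=5) apple(c=8)]
  22. access apple: HIT, count now 9. Cache: [eel(c=1) cat(c=3) hen(c=4) yak(c=5) apple(c=9)]
  23. access dog: MISS, evict eel(c=1). Cache: [dog(c=1) cat(c=3) hen(c=4) yak(c=5) apple(c=9)]
  24. access dog: HIT, count now 2. Cache: [dog(c=2) cat(c=3) hen(c=4) yak(c=5) apple(c=9)]
  25. access apple: HIT, count now 10. Cache: [dog(c=2) cat(c=3) hen(c=4) yak(c=5) apple(c=10)]
  26. access dog: HIT, count now 3. Cache: [cat(c=3) dog(c=3) hen(c=4) yak(c=5) apple(c=10)]
  27. access dog: HIT, count now 4. Cache: [cat(c=3) hen(c=4) dog(c=4) yak(c=5) apple(c=10)]
  28. access dog: HIT, count now 5. Cache: [cat(c=3) hen(c=4) yak(c=5) dog(c=5) apple(c=10)]
  29. access eel: MISS, evict cat(c=3). Cache: [eel(c=1) hen(c=4) yak(c=5) dog(c=5) apple(c=10)]
  30. access dog: HIT, count now 6. Cache: [eel(c=1) hen(c=4) yak(c=5) dog(c=6) apple(c=10)]
  31. access dog: HIT, count now 7. Cache: [eel(c=1) hen(c=4) yak(c=5) dog(c=7) apple(c=10)]
  32. access hen: HIT, count now 5. Cache: [eel(c=1) yak(c=5) hen(c=5) dog(c=7) apple(c=10)]
  33. access dog: HIT, count now 8. Cache: [eel(c=1) yak(c=5) hen(c=5) dog(c=8) apple(c=10)]
  34. access dog: HIT, count now 9. Cache: [eel(c=1) yak(c=5) hen(c=5) dog(c=9) apple(c=10)]
Total: 27 hits, 7 misses, 2 evictions

Answer: eel yak hen dog apple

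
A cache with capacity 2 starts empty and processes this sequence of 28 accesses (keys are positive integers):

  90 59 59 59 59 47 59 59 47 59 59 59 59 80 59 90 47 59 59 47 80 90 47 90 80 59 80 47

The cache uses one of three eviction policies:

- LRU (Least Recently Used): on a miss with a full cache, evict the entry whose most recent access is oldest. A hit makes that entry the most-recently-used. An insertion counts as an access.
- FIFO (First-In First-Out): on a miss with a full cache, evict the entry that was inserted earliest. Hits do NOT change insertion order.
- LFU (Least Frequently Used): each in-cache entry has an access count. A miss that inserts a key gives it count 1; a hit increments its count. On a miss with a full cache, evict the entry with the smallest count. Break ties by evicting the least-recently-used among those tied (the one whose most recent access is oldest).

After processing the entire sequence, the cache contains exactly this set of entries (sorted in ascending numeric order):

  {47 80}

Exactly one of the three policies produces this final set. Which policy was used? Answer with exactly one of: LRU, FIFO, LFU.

Simulating under each policy and comparing final sets:
  LRU: final set = {47 80} -> MATCHES target
  FIFO: final set = {47 59} -> differs
  LFU: final set = {47 59} -> differs
Only LRU produces the target set.

Answer: LRU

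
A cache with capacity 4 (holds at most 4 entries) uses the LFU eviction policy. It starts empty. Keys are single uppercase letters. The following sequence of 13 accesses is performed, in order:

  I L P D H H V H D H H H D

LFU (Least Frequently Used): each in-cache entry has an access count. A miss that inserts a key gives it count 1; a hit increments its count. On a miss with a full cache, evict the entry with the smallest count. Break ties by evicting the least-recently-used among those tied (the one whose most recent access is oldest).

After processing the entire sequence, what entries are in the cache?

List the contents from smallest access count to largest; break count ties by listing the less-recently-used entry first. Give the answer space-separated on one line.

LFU simulation (capacity=4):
  1. access I: MISS. Cache: [I(c=1)]
  2. access L: MISS. Cache: [I(c=1) L(c=1)]
  3. access P: MISS. Cache: [I(c=1) L(c=1) P(c=1)]
  4. access D: MISS. Cache: [I(c=1) L(c=1) P(c=1) D(c=1)]
  5. access H: MISS, evict I(c=1). Cache: [L(c=1) P(c=1) D(c=1) H(c=1)]
  6. access H: HIT, count now 2. Cache: [L(c=1) P(c=1) D(c=1) H(c=2)]
  7. access V: MISS, evict L(c=1). Cache: [P(c=1) D(c=1) V(c=1) H(c=2)]
  8. access H: HIT, count now 3. Cache: [P(c=1) D(c=1) V(c=1) H(c=3)]
  9. access D: HIT, count now 2. Cache: [P(c=1) V(c=1) D(c=2) H(c=3)]
  10. access H: HIT, count now 4. Cache: [P(c=1) V(c=1) D(c=2) H(c=4)]
  11. access H: HIT, count now 5. Cache: [P(c=1) V(c=1) D(c=2) H(c=5)]
  12. access H: HIT, count now 6. Cache: [P(c=1) V(c=1) D(c=2) H(c=6)]
  13. access D: HIT, count now 3. Cache: [P(c=1) V(c=1) D(c=3) H(c=6)]
Total: 7 hits, 6 misses, 2 evictions

Answer: P V D H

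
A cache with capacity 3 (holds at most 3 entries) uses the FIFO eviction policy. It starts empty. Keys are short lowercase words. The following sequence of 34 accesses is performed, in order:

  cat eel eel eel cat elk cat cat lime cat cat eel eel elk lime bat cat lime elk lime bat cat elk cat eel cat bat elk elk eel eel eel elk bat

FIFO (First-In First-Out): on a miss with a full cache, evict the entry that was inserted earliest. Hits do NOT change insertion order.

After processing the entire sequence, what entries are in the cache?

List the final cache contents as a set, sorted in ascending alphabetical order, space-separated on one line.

Answer: bat eel elk

Derivation:
FIFO simulation (capacity=3):
  1. access cat: MISS. Cache (old->new): [cat]
  2. access eel: MISS. Cache (old->new): [cat eel]
  3. access eel: HIT. Cache (old->new): [cat eel]
  4. access eel: HIT. Cache (old->new): [cat eel]
  5. access cat: HIT. Cache (old->new): [cat eel]
  6. access elk: MISS. Cache (old->new): [cat eel elk]
  7. access cat: HIT. Cache (old->new): [cat eel elk]
  8. access cat: HIT. Cache (old->new): [cat eel elk]
  9. access lime: MISS, evict cat. Cache (old->new): [eel elk lime]
  10. access cat: MISS, evict eel. Cache (old->new): [elk lime cat]
  11. access cat: HIT. Cache (old->new): [elk lime cat]
  12. access eel: MISS, evict elk. Cache (old->new): [lime cat eel]
  13. access eel: HIT. Cache (old->new): [lime cat eel]
  14. access elk: MISS, evict lime. Cache (old->new): [cat eel elk]
  15. access lime: MISS, evict cat. Cache (old->new): [eel elk lime]
  16. access bat: MISS, evict eel. Cache (old->new): [elk lime bat]
  17. access cat: MISS, evict elk. Cache (old->new): [lime bat cat]
  18. access lime: HIT. Cache (old->new): [lime bat cat]
  19. access elk: MISS, evict lime. Cache (old->new): [bat cat elk]
  20. access lime: MISS, evict bat. Cache (old->new): [cat elk lime]
  21. access bat: MISS, evict cat. Cache (old->new): [elk lime bat]
  22. access cat: MISS, evict elk. Cache (old->new): [lime bat cat]
  23. access elk: MISS, evict lime. Cache (old->new): [bat cat elk]
  24. access cat: HIT. Cache (old->new): [bat cat elk]
  25. access eel: MISS, evict bat. Cache (old->new): [cat elk eel]
  26. access cat: HIT. Cache (old->new): [cat elk eel]
  27. access bat: MISS, evict cat. Cache (old->new): [elk eel bat]
  28. access elk: HIT. Cache (old->new): [elk eel bat]
  29. access elk: HIT. Cache (old->new): [elk eel bat]
  30. access eel: HIT. Cache (old->new): [elk eel bat]
  31. access eel: HIT. Cache (old->new): [elk eel bat]
  32. access eel: HIT. Cache (old->new): [elk eel bat]
  33. access elk: HIT. Cache (old->new): [elk eel bat]
  34. access bat: HIT. Cache (old->new): [elk eel bat]
Total: 17 hits, 17 misses, 14 evictions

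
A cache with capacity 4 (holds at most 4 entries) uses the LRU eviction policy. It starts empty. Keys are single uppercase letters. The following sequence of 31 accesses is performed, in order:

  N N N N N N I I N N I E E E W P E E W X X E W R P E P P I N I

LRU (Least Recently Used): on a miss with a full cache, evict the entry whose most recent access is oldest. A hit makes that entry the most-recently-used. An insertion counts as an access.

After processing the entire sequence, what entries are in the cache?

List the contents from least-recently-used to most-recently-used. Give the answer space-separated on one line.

Answer: E P N I

Derivation:
LRU simulation (capacity=4):
  1. access N: MISS. Cache (LRU->MRU): [N]
  2. access N: HIT. Cache (LRU->MRU): [N]
  3. access N: HIT. Cache (LRU->MRU): [N]
  4. access N: HIT. Cache (LRU->MRU): [N]
  5. access N: HIT. Cache (LRU->MRU): [N]
  6. access N: HIT. Cache (LRU->MRU): [N]
  7. access I: MISS. Cache (LRU->MRU): [N I]
  8. access I: HIT. Cache (LRU->MRU): [N I]
  9. access N: HIT. Cache (LRU->MRU): [I N]
  10. access N: HIT. Cache (LRU->MRU): [I N]
  11. access I: HIT. Cache (LRU->MRU): [N I]
  12. access E: MISS. Cache (LRU->MRU): [N I E]
  13. access E: HIT. Cache (LRU->MRU): [N I E]
  14. access E: HIT. Cache (LRU->MRU): [N I E]
  15. access W: MISS. Cache (LRU->MRU): [N I E W]
  16. access P: MISS, evict N. Cache (LRU->MRU): [I E W P]
  17. access E: HIT. Cache (LRU->MRU): [I W P E]
  18. access E: HIT. Cache (LRU->MRU): [I W P E]
  19. access W: HIT. Cache (LRU->MRU): [I P E W]
  20. access X: MISS, evict I. Cache (LRU->MRU): [P E W X]
  21. access X: HIT. Cache (LRU->MRU): [P E W X]
  22. access E: HIT. Cache (LRU->MRU): [P W X E]
  23. access W: HIT. Cache (LRU->MRU): [P X E W]
  24. access R: MISS, evict P. Cache (LRU->MRU): [X E W R]
  25. access P: MISS, evict X. Cache (LRU->MRU): [E W R P]
  26. access E: HIT. Cache (LRU->MRU): [W R P E]
  27. access P: HIT. Cache (LRU->MRU): [W R E P]
  28. access P: HIT. Cache (LRU->MRU): [W R E P]
  29. access I: MISS, evict W. Cache (LRU->MRU): [R E P I]
  30. access N: MISS, evict R. Cache (LRU->MRU): [E P I N]
  31. access I: HIT. Cache (LRU->MRU): [E P N I]
Total: 21 hits, 10 misses, 6 evictions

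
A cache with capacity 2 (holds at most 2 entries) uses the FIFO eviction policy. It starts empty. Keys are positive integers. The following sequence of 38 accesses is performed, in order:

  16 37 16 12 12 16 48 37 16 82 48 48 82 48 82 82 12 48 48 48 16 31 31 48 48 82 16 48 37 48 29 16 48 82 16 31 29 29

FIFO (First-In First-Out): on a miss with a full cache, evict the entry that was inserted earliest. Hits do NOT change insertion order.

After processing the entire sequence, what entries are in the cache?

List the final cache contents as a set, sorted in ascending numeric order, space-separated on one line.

Answer: 29 31

Derivation:
FIFO simulation (capacity=2):
  1. access 16: MISS. Cache (old->new): [16]
  2. access 37: MISS. Cache (old->new): [16 37]
  3. access 16: HIT. Cache (old->new): [16 37]
  4. access 12: MISS, evict 16. Cache (old->new): [37 12]
  5. access 12: HIT. Cache (old->new): [37 12]
  6. access 16: MISS, evict 37. Cache (old->new): [12 16]
  7. access 48: MISS, evict 12. Cache (old->new): [16 48]
  8. access 37: MISS, evict 16. Cache (old->new): [48 37]
  9. access 16: MISS, evict 48. Cache (old->new): [37 16]
  10. access 82: MISS, evict 37. Cache (old->new): [16 82]
  11. access 48: MISS, evict 16. Cache (old->new): [82 48]
  12. access 48: HIT. Cache (old->new): [82 48]
  13. access 82: HIT. Cache (old->new): [82 48]
  14. access 48: HIT. Cache (old->new): [82 48]
  15. access 82: HIT. Cache (old->new): [82 48]
  16. access 82: HIT. Cache (old->new): [82 48]
  17. access 12: MISS, evict 82. Cache (old->new): [48 12]
  18. access 48: HIT. Cache (old->new): [48 12]
  19. access 48: HIT. Cache (old->new): [48 12]
  20. access 48: HIT. Cache (old->new): [48 12]
  21. access 16: MISS, evict 48. Cache (old->new): [12 16]
  22. access 31: MISS, evict 12. Cache (old->new): [16 31]
  23. access 31: HIT. Cache (old->new): [16 31]
  24. access 48: MISS, evict 16. Cache (old->new): [31 48]
  25. access 48: HIT. Cache (old->new): [31 48]
  26. access 82: MISS, evict 31. Cache (old->new): [48 82]
  27. access 16: MISS, evict 48. Cache (old->new): [82 16]
  28. access 48: MISS, evict 82. Cache (old->new): [16 48]
  29. access 37: MISS, evict 16. Cache (old->new): [48 37]
  30. access 48: HIT. Cache (old->new): [48 37]
  31. access 29: MISS, evict 48. Cache (old->new): [37 29]
  32. access 16: MISS, evict 37. Cache (old->new): [29 16]
  33. access 48: MISS, evict 29. Cache (old->new): [16 48]
  34. access 82: MISS, evict 16. Cache (old->new): [48 82]
  35. access 16: MISS, evict 48. Cache (old->new): [82 16]
  36. access 31: MISS, evict 82. Cache (old->new): [16 31]
  37. access 29: MISS, evict 16. Cache (old->new): [31 29]
  38. access 29: HIT. Cache (old->new): [31 29]
Total: 14 hits, 24 misses, 22 evictions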